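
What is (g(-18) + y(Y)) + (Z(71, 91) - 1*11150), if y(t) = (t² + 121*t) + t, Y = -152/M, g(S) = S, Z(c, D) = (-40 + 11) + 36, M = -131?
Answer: -189081553/17161 ≈ -11018.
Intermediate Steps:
Z(c, D) = 7 (Z(c, D) = -29 + 36 = 7)
Y = 152/131 (Y = -152/(-131) = -152*(-1/131) = 152/131 ≈ 1.1603)
y(t) = t² + 122*t
(g(-18) + y(Y)) + (Z(71, 91) - 1*11150) = (-18 + 152*(122 + 152/131)/131) + (7 - 1*11150) = (-18 + (152/131)*(16134/131)) + (7 - 11150) = (-18 + 2452368/17161) - 11143 = 2143470/17161 - 11143 = -189081553/17161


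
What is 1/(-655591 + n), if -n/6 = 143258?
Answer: -1/1515139 ≈ -6.6001e-7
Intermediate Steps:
n = -859548 (n = -6*143258 = -859548)
1/(-655591 + n) = 1/(-655591 - 859548) = 1/(-1515139) = -1/1515139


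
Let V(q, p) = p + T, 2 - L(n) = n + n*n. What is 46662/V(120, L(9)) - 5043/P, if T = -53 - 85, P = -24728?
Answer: -576359109/2794264 ≈ -206.27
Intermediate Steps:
L(n) = 2 - n - n**2 (L(n) = 2 - (n + n*n) = 2 - (n + n**2) = 2 + (-n - n**2) = 2 - n - n**2)
T = -138
V(q, p) = -138 + p (V(q, p) = p - 138 = -138 + p)
46662/V(120, L(9)) - 5043/P = 46662/(-138 + (2 - 1*9 - 1*9**2)) - 5043/(-24728) = 46662/(-138 + (2 - 9 - 1*81)) - 5043*(-1/24728) = 46662/(-138 + (2 - 9 - 81)) + 5043/24728 = 46662/(-138 - 88) + 5043/24728 = 46662/(-226) + 5043/24728 = 46662*(-1/226) + 5043/24728 = -23331/113 + 5043/24728 = -576359109/2794264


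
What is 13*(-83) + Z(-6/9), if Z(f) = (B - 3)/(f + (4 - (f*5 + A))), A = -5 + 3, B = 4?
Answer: -28051/26 ≈ -1078.9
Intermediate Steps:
A = -2
Z(f) = 1/(6 - 4*f) (Z(f) = (4 - 3)/(f + (4 - (f*5 - 2))) = 1/(f + (4 - (5*f - 2))) = 1/(f + (4 - (-2 + 5*f))) = 1/(f + (4 + (2 - 5*f))) = 1/(f + (6 - 5*f)) = 1/(6 - 4*f))
13*(-83) + Z(-6/9) = 13*(-83) - 1/(-6 + 4*(-6/9)) = -1079 - 1/(-6 + 4*(-6*⅑)) = -1079 - 1/(-6 + 4*(-⅔)) = -1079 - 1/(-6 - 8/3) = -1079 - 1/(-26/3) = -1079 - 1*(-3/26) = -1079 + 3/26 = -28051/26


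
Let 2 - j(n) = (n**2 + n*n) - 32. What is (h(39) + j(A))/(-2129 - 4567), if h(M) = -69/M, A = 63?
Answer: 102775/87048 ≈ 1.1807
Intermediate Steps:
j(n) = 34 - 2*n**2 (j(n) = 2 - ((n**2 + n*n) - 32) = 2 - ((n**2 + n**2) - 32) = 2 - (2*n**2 - 32) = 2 - (-32 + 2*n**2) = 2 + (32 - 2*n**2) = 34 - 2*n**2)
(h(39) + j(A))/(-2129 - 4567) = (-69/39 + (34 - 2*63**2))/(-2129 - 4567) = (-69*1/39 + (34 - 2*3969))/(-6696) = (-23/13 + (34 - 7938))*(-1/6696) = (-23/13 - 7904)*(-1/6696) = -102775/13*(-1/6696) = 102775/87048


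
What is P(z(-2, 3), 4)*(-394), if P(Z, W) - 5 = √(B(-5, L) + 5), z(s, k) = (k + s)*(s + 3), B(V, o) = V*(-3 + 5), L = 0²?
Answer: -1970 - 394*I*√5 ≈ -1970.0 - 881.01*I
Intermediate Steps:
L = 0
B(V, o) = 2*V (B(V, o) = V*2 = 2*V)
z(s, k) = (3 + s)*(k + s) (z(s, k) = (k + s)*(3 + s) = (3 + s)*(k + s))
P(Z, W) = 5 + I*√5 (P(Z, W) = 5 + √(2*(-5) + 5) = 5 + √(-10 + 5) = 5 + √(-5) = 5 + I*√5)
P(z(-2, 3), 4)*(-394) = (5 + I*√5)*(-394) = -1970 - 394*I*√5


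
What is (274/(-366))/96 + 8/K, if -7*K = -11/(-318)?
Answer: -312852451/193248 ≈ -1618.9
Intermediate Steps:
K = -11/2226 (K = -(-11)/(7*(-318)) = -(-11)*(-1)/(7*318) = -⅐*11/318 = -11/2226 ≈ -0.0049416)
(274/(-366))/96 + 8/K = (274/(-366))/96 + 8/(-11/2226) = (274*(-1/366))*(1/96) + 8*(-2226/11) = -137/183*1/96 - 17808/11 = -137/17568 - 17808/11 = -312852451/193248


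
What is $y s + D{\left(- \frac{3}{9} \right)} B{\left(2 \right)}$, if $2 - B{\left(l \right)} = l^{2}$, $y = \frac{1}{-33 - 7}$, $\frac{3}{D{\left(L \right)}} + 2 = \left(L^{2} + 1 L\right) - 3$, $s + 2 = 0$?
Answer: $\frac{1127}{940} \approx 1.1989$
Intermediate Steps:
$s = -2$ ($s = -2 + 0 = -2$)
$D{\left(L \right)} = \frac{3}{-5 + L + L^{2}}$ ($D{\left(L \right)} = \frac{3}{-2 - \left(3 - L - L^{2}\right)} = \frac{3}{-2 + \left(-3 + L + L^{2}\right)} = \frac{3}{-5 + L + L^{2}}$)
$y = - \frac{1}{40}$ ($y = \frac{1}{-40} = - \frac{1}{40} \approx -0.025$)
$B{\left(l \right)} = 2 - l^{2}$
$y s + D{\left(- \frac{3}{9} \right)} B{\left(2 \right)} = \left(- \frac{1}{40}\right) \left(-2\right) + \frac{3}{-5 - \frac{3}{9} + \left(- \frac{3}{9}\right)^{2}} \left(2 - 2^{2}\right) = \frac{1}{20} + \frac{3}{-5 - \frac{1}{3} + \left(\left(-3\right) \frac{1}{9}\right)^{2}} \left(2 - 4\right) = \frac{1}{20} + \frac{3}{-5 - \frac{1}{3} + \left(- \frac{1}{3}\right)^{2}} \left(2 - 4\right) = \frac{1}{20} + \frac{3}{-5 - \frac{1}{3} + \frac{1}{9}} \left(-2\right) = \frac{1}{20} + \frac{3}{- \frac{47}{9}} \left(-2\right) = \frac{1}{20} + 3 \left(- \frac{9}{47}\right) \left(-2\right) = \frac{1}{20} - - \frac{54}{47} = \frac{1}{20} + \frac{54}{47} = \frac{1127}{940}$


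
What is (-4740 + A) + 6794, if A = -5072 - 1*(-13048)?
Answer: 10030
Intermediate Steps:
A = 7976 (A = -5072 + 13048 = 7976)
(-4740 + A) + 6794 = (-4740 + 7976) + 6794 = 3236 + 6794 = 10030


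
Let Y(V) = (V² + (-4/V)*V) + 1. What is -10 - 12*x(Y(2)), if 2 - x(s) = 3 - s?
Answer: -10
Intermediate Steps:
Y(V) = -3 + V² (Y(V) = (V² - 4) + 1 = (-4 + V²) + 1 = -3 + V²)
x(s) = -1 + s (x(s) = 2 - (3 - s) = 2 + (-3 + s) = -1 + s)
-10 - 12*x(Y(2)) = -10 - 12*(-1 + (-3 + 2²)) = -10 - 12*(-1 + (-3 + 4)) = -10 - 12*(-1 + 1) = -10 - 12*0 = -10 + 0 = -10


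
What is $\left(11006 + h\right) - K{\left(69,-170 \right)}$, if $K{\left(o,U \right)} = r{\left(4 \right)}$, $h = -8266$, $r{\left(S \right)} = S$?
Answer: $2736$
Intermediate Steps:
$K{\left(o,U \right)} = 4$
$\left(11006 + h\right) - K{\left(69,-170 \right)} = \left(11006 - 8266\right) - 4 = 2740 - 4 = 2736$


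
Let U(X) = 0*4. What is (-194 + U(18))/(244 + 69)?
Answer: -194/313 ≈ -0.61981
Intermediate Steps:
U(X) = 0
(-194 + U(18))/(244 + 69) = (-194 + 0)/(244 + 69) = -194/313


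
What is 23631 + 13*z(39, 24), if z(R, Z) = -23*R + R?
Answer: 12477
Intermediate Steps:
z(R, Z) = -22*R
23631 + 13*z(39, 24) = 23631 + 13*(-22*39) = 23631 + 13*(-858) = 23631 - 11154 = 12477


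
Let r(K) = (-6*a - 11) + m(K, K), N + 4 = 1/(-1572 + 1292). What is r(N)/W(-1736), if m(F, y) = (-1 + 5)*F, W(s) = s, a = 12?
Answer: 6931/121520 ≈ 0.057036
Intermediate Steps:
N = -1121/280 (N = -4 + 1/(-1572 + 1292) = -4 + 1/(-280) = -4 - 1/280 = -1121/280 ≈ -4.0036)
m(F, y) = 4*F
r(K) = -83 + 4*K (r(K) = (-6*12 - 11) + 4*K = (-72 - 11) + 4*K = -83 + 4*K)
r(N)/W(-1736) = (-83 + 4*(-1121/280))/(-1736) = (-83 - 1121/70)*(-1/1736) = -6931/70*(-1/1736) = 6931/121520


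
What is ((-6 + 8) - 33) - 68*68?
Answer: -4655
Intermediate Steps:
((-6 + 8) - 33) - 68*68 = (2 - 33) - 4624 = -31 - 4624 = -4655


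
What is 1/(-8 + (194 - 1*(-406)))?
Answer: 1/592 ≈ 0.0016892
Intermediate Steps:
1/(-8 + (194 - 1*(-406))) = 1/(-8 + (194 + 406)) = 1/(-8 + 600) = 1/592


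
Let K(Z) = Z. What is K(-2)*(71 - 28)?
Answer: -86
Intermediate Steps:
K(-2)*(71 - 28) = -2*(71 - 28) = -2*43 = -86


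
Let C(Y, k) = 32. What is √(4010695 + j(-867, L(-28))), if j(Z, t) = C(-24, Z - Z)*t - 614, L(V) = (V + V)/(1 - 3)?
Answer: √4010977 ≈ 2002.7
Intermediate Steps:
L(V) = -V (L(V) = (2*V)/(-2) = (2*V)*(-½) = -V)
j(Z, t) = -614 + 32*t (j(Z, t) = 32*t - 614 = -614 + 32*t)
√(4010695 + j(-867, L(-28))) = √(4010695 + (-614 + 32*(-1*(-28)))) = √(4010695 + (-614 + 32*28)) = √(4010695 + (-614 + 896)) = √(4010695 + 282) = √4010977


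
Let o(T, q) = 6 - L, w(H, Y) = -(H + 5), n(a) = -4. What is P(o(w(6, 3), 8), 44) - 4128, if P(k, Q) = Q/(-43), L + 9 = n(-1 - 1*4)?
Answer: -177548/43 ≈ -4129.0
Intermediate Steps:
L = -13 (L = -9 - 4 = -13)
w(H, Y) = -5 - H (w(H, Y) = -(5 + H) = -5 - H)
o(T, q) = 19 (o(T, q) = 6 - 1*(-13) = 6 + 13 = 19)
P(k, Q) = -Q/43 (P(k, Q) = Q*(-1/43) = -Q/43)
P(o(w(6, 3), 8), 44) - 4128 = -1/43*44 - 4128 = -44/43 - 4128 = -177548/43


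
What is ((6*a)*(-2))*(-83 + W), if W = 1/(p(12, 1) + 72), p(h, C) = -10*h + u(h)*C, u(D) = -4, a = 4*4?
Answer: 207216/13 ≈ 15940.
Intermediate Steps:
a = 16
p(h, C) = -10*h - 4*C
W = -1/52 (W = 1/((-10*12 - 4*1) + 72) = 1/((-120 - 4) + 72) = 1/(-124 + 72) = 1/(-52) = -1/52 ≈ -0.019231)
((6*a)*(-2))*(-83 + W) = ((6*16)*(-2))*(-83 - 1/52) = (96*(-2))*(-4317/52) = -192*(-4317/52) = 207216/13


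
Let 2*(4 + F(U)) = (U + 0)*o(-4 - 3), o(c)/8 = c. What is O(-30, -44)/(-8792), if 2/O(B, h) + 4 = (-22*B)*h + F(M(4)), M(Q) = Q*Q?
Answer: 1/129664416 ≈ 7.7122e-9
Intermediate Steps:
M(Q) = Q²
o(c) = 8*c
F(U) = -4 - 28*U (F(U) = -4 + ((U + 0)*(8*(-4 - 3)))/2 = -4 + (U*(8*(-7)))/2 = -4 + (U*(-56))/2 = -4 + (-56*U)/2 = -4 - 28*U)
O(B, h) = 2/(-456 - 22*B*h) (O(B, h) = 2/(-4 + ((-22*B)*h + (-4 - 28*4²))) = 2/(-4 + (-22*B*h + (-4 - 28*16))) = 2/(-4 + (-22*B*h + (-4 - 448))) = 2/(-4 + (-22*B*h - 452)) = 2/(-4 + (-452 - 22*B*h)) = 2/(-456 - 22*B*h))
O(-30, -44)/(-8792) = -1/(228 + 11*(-30)*(-44))/(-8792) = -1/(228 + 14520)*(-1/8792) = -1/14748*(-1/8792) = 1/129664416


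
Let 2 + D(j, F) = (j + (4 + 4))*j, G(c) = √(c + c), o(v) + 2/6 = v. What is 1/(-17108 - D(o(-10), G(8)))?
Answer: -9/154171 ≈ -5.8377e-5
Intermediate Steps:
o(v) = -⅓ + v
G(c) = √2*√c (G(c) = √(2*c) = √2*√c)
D(j, F) = -2 + j*(8 + j) (D(j, F) = -2 + (j + (4 + 4))*j = -2 + (j + 8)*j = -2 + (8 + j)*j = -2 + j*(8 + j))
1/(-17108 - D(o(-10), G(8))) = 1/(-17108 - (-2 + (-⅓ - 10)² + 8*(-⅓ - 10))) = 1/(-17108 - (-2 + (-31/3)² + 8*(-31/3))) = 1/(-17108 - (-2 + 961/9 - 248/3)) = 1/(-17108 - 1*199/9) = 1/(-17108 - 199/9) = 1/(-154171/9) = -9/154171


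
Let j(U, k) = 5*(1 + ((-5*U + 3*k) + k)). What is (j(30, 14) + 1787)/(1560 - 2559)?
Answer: -1322/999 ≈ -1.3233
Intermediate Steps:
j(U, k) = 5 - 25*U + 20*k (j(U, k) = 5*(1 + (-5*U + 4*k)) = 5*(1 - 5*U + 4*k) = 5 - 25*U + 20*k)
(j(30, 14) + 1787)/(1560 - 2559) = ((5 - 25*30 + 20*14) + 1787)/(1560 - 2559) = ((5 - 750 + 280) + 1787)/(-999) = (-465 + 1787)*(-1/999) = 1322*(-1/999) = -1322/999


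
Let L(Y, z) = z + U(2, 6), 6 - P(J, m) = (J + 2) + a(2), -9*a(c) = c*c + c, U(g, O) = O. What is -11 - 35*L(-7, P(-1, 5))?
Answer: -1258/3 ≈ -419.33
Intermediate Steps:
a(c) = -c/9 - c**2/9 (a(c) = -(c*c + c)/9 = -(c**2 + c)/9 = -(c + c**2)/9 = -c/9 - c**2/9)
P(J, m) = 14/3 - J (P(J, m) = 6 - ((J + 2) - 1/9*2*(1 + 2)) = 6 - ((2 + J) - 1/9*2*3) = 6 - ((2 + J) - 2/3) = 6 - (4/3 + J) = 6 + (-4/3 - J) = 14/3 - J)
L(Y, z) = 6 + z (L(Y, z) = z + 6 = 6 + z)
-11 - 35*L(-7, P(-1, 5)) = -11 - 35*(6 + (14/3 - 1*(-1))) = -11 - 35*(6 + (14/3 + 1)) = -11 - 35*(6 + 17/3) = -11 - 35*35/3 = -11 - 1225/3 = -1258/3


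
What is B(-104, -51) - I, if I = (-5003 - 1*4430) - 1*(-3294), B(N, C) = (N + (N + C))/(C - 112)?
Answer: 1000916/163 ≈ 6140.6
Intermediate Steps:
B(N, C) = (C + 2*N)/(-112 + C) (B(N, C) = (N + (C + N))/(-112 + C) = (C + 2*N)/(-112 + C))
I = -6139 (I = (-5003 - 4430) + 3294 = -9433 + 3294 = -6139)
B(-104, -51) - I = (-51 + 2*(-104))/(-112 - 51) - 1*(-6139) = (-51 - 208)/(-163) + 6139 = -1/163*(-259) + 6139 = 259/163 + 6139 = 1000916/163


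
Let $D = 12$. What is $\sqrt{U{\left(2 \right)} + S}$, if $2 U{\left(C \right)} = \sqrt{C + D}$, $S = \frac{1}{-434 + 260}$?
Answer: $\frac{\sqrt{-174 + 15138 \sqrt{14}}}{174} \approx 1.3657$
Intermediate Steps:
$S = - \frac{1}{174}$ ($S = \frac{1}{-174} = - \frac{1}{174} \approx -0.0057471$)
$U{\left(C \right)} = \frac{\sqrt{12 + C}}{2}$ ($U{\left(C \right)} = \frac{\sqrt{C + 12}}{2} = \frac{\sqrt{12 + C}}{2}$)
$\sqrt{U{\left(2 \right)} + S} = \sqrt{\frac{\sqrt{12 + 2}}{2} - \frac{1}{174}} = \sqrt{\frac{\sqrt{14}}{2} - \frac{1}{174}} = \sqrt{- \frac{1}{174} + \frac{\sqrt{14}}{2}}$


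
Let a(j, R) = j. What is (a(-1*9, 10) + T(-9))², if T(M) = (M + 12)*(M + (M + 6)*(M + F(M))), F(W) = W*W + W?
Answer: 363609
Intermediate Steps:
F(W) = W + W² (F(W) = W² + W = W + W²)
T(M) = (12 + M)*(M + (6 + M)*(M + M*(1 + M))) (T(M) = (M + 12)*(M + (M + 6)*(M + M*(1 + M))) = (12 + M)*(M + (6 + M)*(M + M*(1 + M))))
(a(-1*9, 10) + T(-9))² = (-1*9 - 9*(156 + (-9)³ + 20*(-9)² + 109*(-9)))² = (-9 - 9*(156 - 729 + 20*81 - 981))² = (-9 - 9*(156 - 729 + 1620 - 981))² = (-9 - 9*66)² = (-9 - 594)² = (-603)² = 363609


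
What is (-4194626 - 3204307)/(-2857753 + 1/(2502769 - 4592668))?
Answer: 15463022677767/5972415136948 ≈ 2.5891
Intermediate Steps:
(-4194626 - 3204307)/(-2857753 + 1/(2502769 - 4592668)) = -7398933/(-2857753 + 1/(-2089899)) = -7398933/(-2857753 - 1/2089899) = -7398933/(-5972415136948/2089899) = -7398933*(-2089899/5972415136948) = 15463022677767/5972415136948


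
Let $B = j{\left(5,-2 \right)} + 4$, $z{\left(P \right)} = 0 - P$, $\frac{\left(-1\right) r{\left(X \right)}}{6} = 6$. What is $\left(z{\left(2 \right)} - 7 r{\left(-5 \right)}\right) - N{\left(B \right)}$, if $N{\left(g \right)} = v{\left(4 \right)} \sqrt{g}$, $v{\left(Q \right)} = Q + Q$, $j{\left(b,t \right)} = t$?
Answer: $250 - 8 \sqrt{2} \approx 238.69$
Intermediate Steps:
$v{\left(Q \right)} = 2 Q$
$r{\left(X \right)} = -36$ ($r{\left(X \right)} = \left(-6\right) 6 = -36$)
$z{\left(P \right)} = - P$
$B = 2$ ($B = -2 + 4 = 2$)
$N{\left(g \right)} = 8 \sqrt{g}$ ($N{\left(g \right)} = 2 \cdot 4 \sqrt{g} = 8 \sqrt{g}$)
$\left(z{\left(2 \right)} - 7 r{\left(-5 \right)}\right) - N{\left(B \right)} = \left(\left(-1\right) 2 - -252\right) - 8 \sqrt{2} = \left(-2 + 252\right) - 8 \sqrt{2} = 250 - 8 \sqrt{2}$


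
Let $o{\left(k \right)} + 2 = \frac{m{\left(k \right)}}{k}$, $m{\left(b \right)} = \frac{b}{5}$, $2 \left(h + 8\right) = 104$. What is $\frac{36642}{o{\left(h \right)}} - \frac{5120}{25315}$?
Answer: $- \frac{309200482}{15189} \approx -20357.0$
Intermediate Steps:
$h = 44$ ($h = -8 + \frac{1}{2} \cdot 104 = -8 + 52 = 44$)
$m{\left(b \right)} = \frac{b}{5}$ ($m{\left(b \right)} = b \frac{1}{5} = \frac{b}{5}$)
$o{\left(k \right)} = - \frac{9}{5}$ ($o{\left(k \right)} = -2 + \frac{\frac{1}{5} k}{k} = -2 + \frac{1}{5} = - \frac{9}{5}$)
$\frac{36642}{o{\left(h \right)}} - \frac{5120}{25315} = \frac{36642}{- \frac{9}{5}} - \frac{5120}{25315} = 36642 \left(- \frac{5}{9}\right) - \frac{1024}{5063} = - \frac{61070}{3} - \frac{1024}{5063} = - \frac{309200482}{15189}$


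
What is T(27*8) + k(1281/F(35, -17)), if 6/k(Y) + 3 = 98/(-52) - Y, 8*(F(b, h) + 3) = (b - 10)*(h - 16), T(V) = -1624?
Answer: -28608284/17625 ≈ -1623.2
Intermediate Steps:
F(b, h) = -3 + (-16 + h)*(-10 + b)/8 (F(b, h) = -3 + ((b - 10)*(h - 16))/8 = -3 + ((-10 + b)*(-16 + h))/8 = -3 + ((-16 + h)*(-10 + b))/8 = -3 + (-16 + h)*(-10 + b)/8)
k(Y) = 6/(-127/26 - Y) (k(Y) = 6/(-3 + (98/(-52) - Y)) = 6/(-3 + (98*(-1/52) - Y)) = 6/(-3 + (-49/26 - Y)) = 6/(-127/26 - Y))
T(27*8) + k(1281/F(35, -17)) = -1624 - 156/(127 + 26*(1281/(17 - 2*35 - 5/4*(-17) + (1/8)*35*(-17)))) = -1624 - 156/(127 + 26*(1281/(17 - 70 + 85/4 - 595/8))) = -1624 - 156/(127 + 26*(1281/(-849/8))) = -1624 - 156/(127 + 26*(1281*(-8/849))) = -1624 - 156/(127 + 26*(-3416/283)) = -1624 - 156/(127 - 88816/283) = -1624 - 156/(-52875/283) = -1624 - 156*(-283/52875) = -1624 + 14716/17625 = -28608284/17625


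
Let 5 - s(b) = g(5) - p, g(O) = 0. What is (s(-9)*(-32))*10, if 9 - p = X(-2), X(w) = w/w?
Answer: -4160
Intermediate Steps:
X(w) = 1
p = 8 (p = 9 - 1*1 = 9 - 1 = 8)
s(b) = 13 (s(b) = 5 - (0 - 1*8) = 5 - (0 - 8) = 5 - 1*(-8) = 5 + 8 = 13)
(s(-9)*(-32))*10 = (13*(-32))*10 = -416*10 = -4160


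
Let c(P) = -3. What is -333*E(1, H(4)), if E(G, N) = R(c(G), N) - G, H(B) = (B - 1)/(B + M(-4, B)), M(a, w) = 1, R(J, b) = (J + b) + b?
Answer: 4662/5 ≈ 932.40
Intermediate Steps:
R(J, b) = J + 2*b
H(B) = (-1 + B)/(1 + B) (H(B) = (B - 1)/(B + 1) = (-1 + B)/(1 + B))
E(G, N) = -3 - G + 2*N (E(G, N) = (-3 + 2*N) - G = -3 - G + 2*N)
-333*E(1, H(4)) = -333*(-3 - 1*1 + 2*((-1 + 4)/(1 + 4))) = -333*(-3 - 1 + 2*(3/5)) = -333*(-3 - 1 + 6/5) = -333*(-14/5) = 4662/5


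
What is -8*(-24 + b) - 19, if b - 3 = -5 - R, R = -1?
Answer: 181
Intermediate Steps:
b = -1 (b = 3 + (-5 - 1*(-1)) = 3 + (-5 + 1) = 3 - 4 = -1)
-8*(-24 + b) - 19 = -8*(-24 - 1) - 19 = -8*(-25) - 19 = 200 - 19 = 181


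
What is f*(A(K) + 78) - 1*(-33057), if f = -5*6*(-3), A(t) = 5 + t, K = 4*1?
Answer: 40887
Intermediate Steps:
K = 4
f = 90 (f = -30*(-3) = 90)
f*(A(K) + 78) - 1*(-33057) = 90*((5 + 4) + 78) - 1*(-33057) = 90*(9 + 78) + 33057 = 90*87 + 33057 = 7830 + 33057 = 40887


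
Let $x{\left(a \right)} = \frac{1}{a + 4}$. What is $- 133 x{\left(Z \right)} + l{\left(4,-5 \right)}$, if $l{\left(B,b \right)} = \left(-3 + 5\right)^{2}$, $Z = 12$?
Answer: $- \frac{69}{16} \approx -4.3125$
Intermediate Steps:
$x{\left(a \right)} = \frac{1}{4 + a}$
$l{\left(B,b \right)} = 4$ ($l{\left(B,b \right)} = 2^{2} = 4$)
$- 133 x{\left(Z \right)} + l{\left(4,-5 \right)} = - \frac{133}{4 + 12} + 4 = - \frac{133}{16} + 4 = - \frac{69}{16}$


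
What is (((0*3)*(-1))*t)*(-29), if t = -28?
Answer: 0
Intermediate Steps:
(((0*3)*(-1))*t)*(-29) = (((0*3)*(-1))*(-28))*(-29) = ((0*(-1))*(-28))*(-29) = (0*(-28))*(-29) = 0*(-29) = 0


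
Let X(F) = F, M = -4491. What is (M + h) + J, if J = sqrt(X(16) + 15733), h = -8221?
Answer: -12712 + sqrt(15749) ≈ -12587.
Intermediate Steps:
J = sqrt(15749) (J = sqrt(16 + 15733) = sqrt(15749) ≈ 125.49)
(M + h) + J = (-4491 - 8221) + sqrt(15749) = -12712 + sqrt(15749)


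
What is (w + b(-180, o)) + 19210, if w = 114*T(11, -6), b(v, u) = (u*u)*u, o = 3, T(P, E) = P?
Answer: 20491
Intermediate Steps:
b(v, u) = u**3 (b(v, u) = u**2*u = u**3)
w = 1254 (w = 114*11 = 1254)
(w + b(-180, o)) + 19210 = (1254 + 3**3) + 19210 = (1254 + 27) + 19210 = 1281 + 19210 = 20491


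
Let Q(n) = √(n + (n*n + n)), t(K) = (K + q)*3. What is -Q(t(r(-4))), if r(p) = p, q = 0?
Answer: -2*√30 ≈ -10.954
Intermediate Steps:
t(K) = 3*K (t(K) = (K + 0)*3 = K*3 = 3*K)
Q(n) = √(n² + 2*n) (Q(n) = √(n + (n² + n)) = √(n + (n + n²)) = √(n² + 2*n))
-Q(t(r(-4))) = -√((3*(-4))*(2 + 3*(-4))) = -√(-12*(2 - 12)) = -√(-12*(-10)) = -√120 = -2*√30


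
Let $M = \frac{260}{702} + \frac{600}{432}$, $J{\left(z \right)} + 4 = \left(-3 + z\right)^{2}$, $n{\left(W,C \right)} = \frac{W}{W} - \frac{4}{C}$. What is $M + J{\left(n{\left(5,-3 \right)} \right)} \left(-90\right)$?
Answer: $\frac{17375}{54} \approx 321.76$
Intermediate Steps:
$n{\left(W,C \right)} = 1 - \frac{4}{C}$
$J{\left(z \right)} = -4 + \left(-3 + z\right)^{2}$
$M = \frac{95}{54}$ ($M = 260 \cdot \frac{1}{702} + 600 \cdot \frac{1}{432} = \frac{10}{27} + \frac{25}{18} = \frac{95}{54} \approx 1.7593$)
$M + J{\left(n{\left(5,-3 \right)} \right)} \left(-90\right) = \frac{95}{54} + \left(-4 + \left(-3 + \frac{-4 - 3}{-3}\right)^{2}\right) \left(-90\right) = \frac{95}{54} + \left(-4 + \left(-3 - - \frac{7}{3}\right)^{2}\right) \left(-90\right) = \frac{95}{54} + \left(-4 + \left(-3 + \frac{7}{3}\right)^{2}\right) \left(-90\right) = \frac{95}{54} + \left(-4 + \left(- \frac{2}{3}\right)^{2}\right) \left(-90\right) = \frac{95}{54} + \left(-4 + \frac{4}{9}\right) \left(-90\right) = \frac{95}{54} - -320 = \frac{95}{54} + 320 = \frac{17375}{54}$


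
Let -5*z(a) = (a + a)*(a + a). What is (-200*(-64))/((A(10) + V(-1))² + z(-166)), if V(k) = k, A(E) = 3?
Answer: -16000/27551 ≈ -0.58074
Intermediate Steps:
z(a) = -4*a²/5 (z(a) = -(a + a)*(a + a)/5 = -2*a*2*a/5 = -4*a²/5)
(-200*(-64))/((A(10) + V(-1))² + z(-166)) = (-200*(-64))/((3 - 1)² - ⅘*(-166)²) = 12800/(2² - ⅘*27556) = 12800/(4 - 110224/5) = 12800/(-110204/5) = 12800*(-5/110204) = -16000/27551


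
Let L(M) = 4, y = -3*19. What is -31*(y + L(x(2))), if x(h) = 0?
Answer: 1643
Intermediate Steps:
y = -57
-31*(y + L(x(2))) = -31*(-57 + 4) = -31*(-53) = 1643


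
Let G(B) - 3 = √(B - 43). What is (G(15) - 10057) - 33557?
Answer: -43611 + 2*I*√7 ≈ -43611.0 + 5.2915*I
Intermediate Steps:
G(B) = 3 + √(-43 + B) (G(B) = 3 + √(B - 43) = 3 + √(-43 + B))
(G(15) - 10057) - 33557 = ((3 + √(-43 + 15)) - 10057) - 33557 = ((3 + √(-28)) - 10057) - 33557 = ((3 + 2*I*√7) - 10057) - 33557 = (-10054 + 2*I*√7) - 33557 = -43611 + 2*I*√7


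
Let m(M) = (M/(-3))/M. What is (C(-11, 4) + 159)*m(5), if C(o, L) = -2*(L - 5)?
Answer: -161/3 ≈ -53.667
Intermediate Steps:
C(o, L) = 10 - 2*L (C(o, L) = -2*(-5 + L) = 10 - 2*L)
m(M) = -⅓ (m(M) = (M*(-⅓))/M = (-M/3)/M = -⅓)
(C(-11, 4) + 159)*m(5) = ((10 - 2*4) + 159)*(-⅓) = ((10 - 8) + 159)*(-⅓) = (2 + 159)*(-⅓) = 161*(-⅓) = -161/3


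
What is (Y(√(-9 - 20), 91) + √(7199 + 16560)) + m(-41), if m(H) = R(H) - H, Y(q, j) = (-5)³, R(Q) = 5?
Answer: -79 + √23759 ≈ 75.140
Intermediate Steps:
Y(q, j) = -125
m(H) = 5 - H
(Y(√(-9 - 20), 91) + √(7199 + 16560)) + m(-41) = (-125 + √(7199 + 16560)) + (5 - 1*(-41)) = (-125 + √23759) + (5 + 41) = (-125 + √23759) + 46 = -79 + √23759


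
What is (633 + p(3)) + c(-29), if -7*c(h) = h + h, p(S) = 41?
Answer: 4776/7 ≈ 682.29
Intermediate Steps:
c(h) = -2*h/7 (c(h) = -(h + h)/7 = -2*h/7)
(633 + p(3)) + c(-29) = (633 + 41) - 2/7*(-29) = 674 + 58/7 = 4776/7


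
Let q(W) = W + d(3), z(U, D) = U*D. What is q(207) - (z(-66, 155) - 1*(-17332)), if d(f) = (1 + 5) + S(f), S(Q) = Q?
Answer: -6886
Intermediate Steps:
z(U, D) = D*U
d(f) = 6 + f (d(f) = (1 + 5) + f = 6 + f)
q(W) = 9 + W (q(W) = W + (6 + 3) = W + 9 = 9 + W)
q(207) - (z(-66, 155) - 1*(-17332)) = (9 + 207) - (155*(-66) - 1*(-17332)) = 216 - (-10230 + 17332) = 216 - 1*7102 = 216 - 7102 = -6886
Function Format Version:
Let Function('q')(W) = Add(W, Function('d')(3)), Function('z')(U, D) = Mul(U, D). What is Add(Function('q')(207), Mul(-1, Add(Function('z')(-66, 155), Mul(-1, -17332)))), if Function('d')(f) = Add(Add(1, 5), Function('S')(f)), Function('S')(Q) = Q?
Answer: -6886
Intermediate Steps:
Function('z')(U, D) = Mul(D, U)
Function('d')(f) = Add(6, f) (Function('d')(f) = Add(Add(1, 5), f) = Add(6, f))
Function('q')(W) = Add(9, W) (Function('q')(W) = Add(W, Add(6, 3)) = Add(W, 9) = Add(9, W))
Add(Function('q')(207), Mul(-1, Add(Function('z')(-66, 155), Mul(-1, -17332)))) = Add(Add(9, 207), Mul(-1, Add(Mul(155, -66), Mul(-1, -17332)))) = Add(216, Mul(-1, Add(-10230, 17332))) = Add(216, Mul(-1, 7102)) = Add(216, -7102) = -6886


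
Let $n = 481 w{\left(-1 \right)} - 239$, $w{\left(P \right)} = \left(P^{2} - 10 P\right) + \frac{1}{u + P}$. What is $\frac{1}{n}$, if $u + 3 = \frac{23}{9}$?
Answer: $\frac{1}{4719} \approx 0.00021191$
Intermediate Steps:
$u = - \frac{4}{9}$ ($u = -3 + \frac{23}{9} = - \frac{4}{9} \approx -0.44444$)
$w{\left(P \right)} = P^{2} + \frac{1}{- \frac{4}{9} + P} - 10 P$ ($w{\left(P \right)} = \left(P^{2} - 10 P\right) + \frac{1}{- \frac{4}{9} + P} = P^{2} + \frac{1}{- \frac{4}{9} + P} - 10 P$)
$n = 4719$ ($n = 481 \frac{9 - 94 \left(-1\right)^{2} + 9 \left(-1\right)^{3} + 40 \left(-1\right)}{-4 + 9 \left(-1\right)} - 239 = 481 \frac{9 - 94 + 9 \left(-1\right) - 40}{-4 - 9} - 239 = 481 \frac{9 - 94 - 9 - 40}{-13} - 239 = 481 \left(\left(- \frac{1}{13}\right) \left(-134\right)\right) - 239 = 481 \cdot \frac{134}{13} - 239 = 4958 - 239 = 4719$)
$\frac{1}{n} = \frac{1}{4719}$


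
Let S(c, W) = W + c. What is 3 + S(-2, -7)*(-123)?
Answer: 1110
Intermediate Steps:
3 + S(-2, -7)*(-123) = 3 + (-7 - 2)*(-123) = 3 - 9*(-123) = 3 + 1107 = 1110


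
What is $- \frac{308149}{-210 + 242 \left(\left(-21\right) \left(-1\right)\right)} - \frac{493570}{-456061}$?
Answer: $- \frac{138130068049}{2221929192} \approx -62.167$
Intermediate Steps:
$- \frac{308149}{-210 + 242 \left(\left(-21\right) \left(-1\right)\right)} - \frac{493570}{-456061} = - \frac{308149}{-210 + 242 \cdot 21} - - \frac{493570}{456061} = - \frac{308149}{-210 + 5082} + \frac{493570}{456061} = - \frac{308149}{4872} + \frac{493570}{456061} = - \frac{138130068049}{2221929192}$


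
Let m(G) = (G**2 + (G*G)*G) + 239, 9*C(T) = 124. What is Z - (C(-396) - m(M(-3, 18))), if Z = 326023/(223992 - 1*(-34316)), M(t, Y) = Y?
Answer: 14837820955/2324772 ≈ 6382.5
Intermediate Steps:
C(T) = 124/9 (C(T) = (1/9)*124 = 124/9)
m(G) = 239 + G**2 + G**3 (m(G) = (G**2 + G**2*G) + 239 = (G**2 + G**3) + 239 = 239 + G**2 + G**3)
Z = 326023/258308 (Z = 326023/(223992 + 34316) = 326023/258308 ≈ 1.2621)
Z - (C(-396) - m(M(-3, 18))) = 326023/258308 - (124/9 - (239 + 18**2 + 18**3)) = 326023/258308 - (124/9 - (239 + 324 + 5832)) = 326023/258308 - (124/9 - 1*6395) = 326023/258308 - (124/9 - 6395) = 326023/258308 - 1*(-57431/9) = 326023/258308 + 57431/9 = 14837820955/2324772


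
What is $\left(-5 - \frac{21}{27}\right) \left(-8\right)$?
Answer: $\frac{416}{9} \approx 46.222$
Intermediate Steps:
$\left(-5 - \frac{21}{27}\right) \left(-8\right) = \left(-5 - \frac{7}{9}\right) \left(-8\right) = \left(- \frac{52}{9}\right) \left(-8\right) = \frac{416}{9}$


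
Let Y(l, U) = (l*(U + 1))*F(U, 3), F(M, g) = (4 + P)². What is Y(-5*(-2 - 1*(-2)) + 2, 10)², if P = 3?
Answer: 1162084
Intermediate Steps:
F(M, g) = 49 (F(M, g) = (4 + 3)² = 7² = 49)
Y(l, U) = 49*l*(1 + U) (Y(l, U) = (l*(U + 1))*49 = (l*(1 + U))*49 = 49*l*(1 + U))
Y(-5*(-2 - 1*(-2)) + 2, 10)² = (49*(-5*(-2 - 1*(-2)) + 2)*(1 + 10))² = (49*(-5*(-2 + 2) + 2)*11)² = (49*(-5*0 + 2)*11)² = (49*(0 + 2)*11)² = (49*2*11)² = 1078² = 1162084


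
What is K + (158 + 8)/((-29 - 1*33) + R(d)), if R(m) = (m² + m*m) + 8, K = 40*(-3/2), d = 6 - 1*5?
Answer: -1643/26 ≈ -63.192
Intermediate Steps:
d = 1 (d = 6 - 5 = 1)
K = -60 (K = 40*(-3*½) = 40*(-3/2) = -60)
R(m) = 8 + 2*m² (R(m) = (m² + m²) + 8 = 2*m² + 8 = 8 + 2*m²)
K + (158 + 8)/((-29 - 1*33) + R(d)) = -60 + (158 + 8)/((-29 - 1*33) + (8 + 2*1²)) = -60 + 166/((-29 - 33) + (8 + 2*1)) = -60 + 166/(-62 + (8 + 2)) = -60 + 166/(-62 + 10) = -60 + 166/(-52) = -60 + 166*(-1/52) = -60 - 83/26 = -1643/26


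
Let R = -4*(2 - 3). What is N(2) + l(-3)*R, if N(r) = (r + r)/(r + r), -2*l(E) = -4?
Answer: 9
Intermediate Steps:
l(E) = 2 (l(E) = -½*(-4) = 2)
N(r) = 1 (N(r) = (2*r)/((2*r)) = (2*r)*(1/(2*r)) = 1)
R = 4 (R = -4*(-1) = 4)
N(2) + l(-3)*R = 1 + 2*4 = 1 + 8 = 9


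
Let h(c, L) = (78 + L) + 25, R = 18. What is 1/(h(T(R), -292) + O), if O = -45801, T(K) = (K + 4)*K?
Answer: -1/45990 ≈ -2.1744e-5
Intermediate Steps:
T(K) = K*(4 + K) (T(K) = (4 + K)*K = K*(4 + K))
h(c, L) = 103 + L
1/(h(T(R), -292) + O) = 1/((103 - 292) - 45801) = 1/(-189 - 45801) = 1/(-45990) = -1/45990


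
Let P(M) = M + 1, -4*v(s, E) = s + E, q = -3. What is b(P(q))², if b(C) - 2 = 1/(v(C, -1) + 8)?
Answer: 5476/1225 ≈ 4.4702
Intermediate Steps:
v(s, E) = -E/4 - s/4 (v(s, E) = -(s + E)/4 = -(E + s)/4 = -E/4 - s/4)
P(M) = 1 + M
b(C) = 2 + 1/(33/4 - C/4) (b(C) = 2 + 1/((-¼*(-1) - C/4) + 8) = 2 + 1/((¼ - C/4) + 8) = 2 + 1/(33/4 - C/4))
b(P(q))² = (2*(-35 + (1 - 3))/(-33 + (1 - 3)))² = (2*(-35 - 2)/(-33 - 2))² = (2*(-37)/(-35))² = (2*(-1/35)*(-37))² = (74/35)² = 5476/1225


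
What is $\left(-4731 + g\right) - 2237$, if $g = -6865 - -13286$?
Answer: $-547$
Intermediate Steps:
$g = 6421$ ($g = -6865 + 13286 = 6421$)
$\left(-4731 + g\right) - 2237 = \left(-4731 + 6421\right) - 2237 = 1690 - 2237 = -547$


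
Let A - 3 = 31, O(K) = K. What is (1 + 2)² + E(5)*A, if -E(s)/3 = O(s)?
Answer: -501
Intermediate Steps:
A = 34 (A = 3 + 31 = 34)
E(s) = -3*s
(1 + 2)² + E(5)*A = (1 + 2)² - 3*5*34 = 3² - 15*34 = 9 - 510 = -501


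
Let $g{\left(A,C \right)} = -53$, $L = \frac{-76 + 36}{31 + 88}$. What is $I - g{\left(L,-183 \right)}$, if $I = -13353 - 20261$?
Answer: $-33561$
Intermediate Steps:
$L = - \frac{40}{119} \approx -0.33613$
$I = -33614$ ($I = -13353 - 20261 = -33614$)
$I - g{\left(L,-183 \right)} = -33614 - -53 = -33614 + 53 = -33561$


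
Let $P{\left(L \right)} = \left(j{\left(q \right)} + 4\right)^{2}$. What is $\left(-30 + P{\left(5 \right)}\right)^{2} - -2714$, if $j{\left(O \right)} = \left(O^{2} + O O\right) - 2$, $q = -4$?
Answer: $1270590$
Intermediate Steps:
$j{\left(O \right)} = -2 + 2 O^{2}$ ($j{\left(O \right)} = \left(O^{2} + O^{2}\right) - 2 = 2 O^{2} - 2 = -2 + 2 O^{2}$)
$P{\left(L \right)} = 1156$ ($P{\left(L \right)} = \left(\left(-2 + 2 \left(-4\right)^{2}\right) + 4\right)^{2} = \left(\left(-2 + 2 \cdot 16\right) + 4\right)^{2} = \left(\left(-2 + 32\right) + 4\right)^{2} = \left(30 + 4\right)^{2} = 34^{2} = 1156$)
$\left(-30 + P{\left(5 \right)}\right)^{2} - -2714 = \left(-30 + 1156\right)^{2} - -2714 = 1126^{2} + 2714 = 1267876 + 2714 = 1270590$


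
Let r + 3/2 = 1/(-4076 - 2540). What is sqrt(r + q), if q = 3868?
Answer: 3*sqrt(4701175778)/3308 ≈ 62.181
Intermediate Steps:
r = -9925/6616 (r = -3/2 + 1/(-4076 - 2540) = -3/2 + 1/(-6616) = -3/2 - 1/6616 = -9925/6616 ≈ -1.5002)
sqrt(r + q) = sqrt(-9925/6616 + 3868) = sqrt(25580763/6616) = 3*sqrt(4701175778)/3308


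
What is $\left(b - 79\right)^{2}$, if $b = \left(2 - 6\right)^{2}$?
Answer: $3969$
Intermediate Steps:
$b = 16$ ($b = \left(2 - 6\right)^{2} = \left(-4\right)^{2} = 16$)
$\left(b - 79\right)^{2} = \left(16 - 79\right)^{2} = \left(-63\right)^{2} = 3969$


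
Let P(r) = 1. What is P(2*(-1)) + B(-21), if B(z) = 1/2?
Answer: 3/2 ≈ 1.5000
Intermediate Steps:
B(z) = 1/2
P(2*(-1)) + B(-21) = 1 + 1/2 = 3/2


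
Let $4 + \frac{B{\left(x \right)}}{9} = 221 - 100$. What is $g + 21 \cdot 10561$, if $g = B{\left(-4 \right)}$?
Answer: $222834$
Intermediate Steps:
$B{\left(x \right)} = 1053$ ($B{\left(x \right)} = -36 + 9 \left(221 - 100\right) = -36 + 9 \cdot 121 = -36 + 1089 = 1053$)
$g = 1053$
$g + 21 \cdot 10561 = 1053 + 21 \cdot 10561 = 1053 + 221781 = 222834$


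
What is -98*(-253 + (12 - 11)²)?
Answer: 24696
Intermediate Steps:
-98*(-253 + (12 - 11)²) = -98*(-253 + 1²) = -98*(-253 + 1) = -98*(-252) = 24696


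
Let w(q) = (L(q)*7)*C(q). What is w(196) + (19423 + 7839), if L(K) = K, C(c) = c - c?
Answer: 27262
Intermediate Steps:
C(c) = 0
w(q) = 0 (w(q) = (q*7)*0 = (7*q)*0 = 0)
w(196) + (19423 + 7839) = 0 + (19423 + 7839) = 0 + 27262 = 27262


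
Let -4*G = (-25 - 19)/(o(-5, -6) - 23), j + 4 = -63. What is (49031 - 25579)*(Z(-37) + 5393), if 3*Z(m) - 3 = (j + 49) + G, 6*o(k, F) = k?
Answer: 126355768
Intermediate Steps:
j = -67 (j = -4 - 63 = -67)
o(k, F) = k/6
G = -6/13 (G = -(-25 - 19)/(4*((⅙)*(-5) - 23)) = -(-11)/(-⅚ - 23) = -(-11)/(-143/6) = -(-11)*(-6)/143 = -¼*24/13 = -6/13 ≈ -0.46154)
Z(m) = -67/13 (Z(m) = 1 + ((-67 + 49) - 6/13)/3 = 1 + (-18 - 6/13)/3 = 1 + (⅓)*(-240/13) = 1 - 80/13 = -67/13)
(49031 - 25579)*(Z(-37) + 5393) = (49031 - 25579)*(-67/13 + 5393) = 23452*(70042/13) = 126355768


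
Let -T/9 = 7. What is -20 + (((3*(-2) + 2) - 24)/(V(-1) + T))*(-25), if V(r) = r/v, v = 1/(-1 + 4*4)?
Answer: -1130/39 ≈ -28.974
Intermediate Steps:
T = -63 (T = -9*7 = -63)
v = 1/15 (v = 1/(-1 + 16) = 1/15 ≈ 0.066667)
V(r) = 15*r (V(r) = r/(1/15) = r*15 = 15*r)
-20 + (((3*(-2) + 2) - 24)/(V(-1) + T))*(-25) = -20 + (((3*(-2) + 2) - 24)/(15*(-1) - 63))*(-25) = -20 + (((-6 + 2) - 24)/(-15 - 63))*(-25) = -20 + ((-4 - 24)/(-78))*(-25) = -20 - 28*(-1/78)*(-25) = -20 + (14/39)*(-25) = -20 - 350/39 = -1130/39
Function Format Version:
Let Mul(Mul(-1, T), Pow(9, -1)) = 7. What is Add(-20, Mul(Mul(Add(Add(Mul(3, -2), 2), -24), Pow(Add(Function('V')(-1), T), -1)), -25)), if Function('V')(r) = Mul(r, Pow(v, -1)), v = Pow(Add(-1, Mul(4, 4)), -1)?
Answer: Rational(-1130, 39) ≈ -28.974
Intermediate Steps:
T = -63 (T = Mul(-9, 7) = -63)
v = Rational(1, 15) (v = Pow(Add(-1, 16), -1) = Pow(15, -1) = Rational(1, 15) ≈ 0.066667)
Function('V')(r) = Mul(15, r) (Function('V')(r) = Mul(r, Pow(Rational(1, 15), -1)) = Mul(r, 15) = Mul(15, r))
Add(-20, Mul(Mul(Add(Add(Mul(3, -2), 2), -24), Pow(Add(Function('V')(-1), T), -1)), -25)) = Add(-20, Mul(Mul(Add(Add(Mul(3, -2), 2), -24), Pow(Add(Mul(15, -1), -63), -1)), -25)) = Add(-20, Mul(Mul(Add(Add(-6, 2), -24), Pow(Add(-15, -63), -1)), -25)) = Add(-20, Mul(Mul(Add(-4, -24), Pow(-78, -1)), -25)) = Add(-20, Mul(Mul(-28, Rational(-1, 78)), -25)) = Add(-20, Mul(Rational(14, 39), -25)) = Add(-20, Rational(-350, 39)) = Rational(-1130, 39)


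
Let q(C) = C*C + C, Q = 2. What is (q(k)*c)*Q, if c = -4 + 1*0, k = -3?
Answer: -48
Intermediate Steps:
q(C) = C + C² (q(C) = C² + C = C + C²)
c = -4 (c = -4 + 0 = -4)
(q(k)*c)*Q = (-3*(1 - 3)*(-4))*2 = (-3*(-2)*(-4))*2 = (6*(-4))*2 = -24*2 = -48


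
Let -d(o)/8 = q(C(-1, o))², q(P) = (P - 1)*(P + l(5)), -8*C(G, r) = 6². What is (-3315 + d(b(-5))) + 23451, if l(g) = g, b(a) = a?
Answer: 40151/2 ≈ 20076.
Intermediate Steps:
C(G, r) = -9/2 (C(G, r) = -⅛*6² = -⅛*36 = -9/2)
q(P) = (-1 + P)*(5 + P) (q(P) = (P - 1)*(P + 5) = (-1 + P)*(5 + P))
d(o) = -121/2 (d(o) = -8*(-5 + (-9/2)² + 4*(-9/2))² = -8*(-5 + 81/4 - 18)² = -8*(-11/4)² = -8*121/16 = -121/2)
(-3315 + d(b(-5))) + 23451 = (-3315 - 121/2) + 23451 = -6751/2 + 23451 = 40151/2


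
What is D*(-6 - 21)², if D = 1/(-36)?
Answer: -81/4 ≈ -20.250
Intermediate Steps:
D = -1/36 ≈ -0.027778
D*(-6 - 21)² = -(-6 - 21)²/36 = -1/36*(-27)² = -1/36*729 = -81/4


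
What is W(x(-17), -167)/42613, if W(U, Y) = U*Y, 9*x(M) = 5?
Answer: -835/383517 ≈ -0.0021772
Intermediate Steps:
x(M) = 5/9 (x(M) = (⅑)*5 = 5/9)
W(x(-17), -167)/42613 = ((5/9)*(-167))/42613 = -835/9*1/42613 = -835/383517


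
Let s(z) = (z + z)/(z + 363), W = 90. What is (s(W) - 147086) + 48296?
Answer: -14917230/151 ≈ -98790.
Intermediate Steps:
s(z) = 2*z/(363 + z) (s(z) = (2*z)/(363 + z) = 2*z/(363 + z))
(s(W) - 147086) + 48296 = (2*90/(363 + 90) - 147086) + 48296 = (2*90/453 - 147086) + 48296 = (2*90*(1/453) - 147086) + 48296 = (60/151 - 147086) + 48296 = -22209926/151 + 48296 = -14917230/151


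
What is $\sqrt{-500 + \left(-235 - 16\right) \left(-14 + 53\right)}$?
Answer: $i \sqrt{10289} \approx 101.43 i$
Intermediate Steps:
$\sqrt{-500 + \left(-235 - 16\right) \left(-14 + 53\right)} = \sqrt{-500 + \left(-235 - 16\right) 39} = \sqrt{-500 - 9789} = \sqrt{-10289} = i \sqrt{10289}$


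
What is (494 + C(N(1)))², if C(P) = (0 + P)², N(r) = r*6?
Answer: 280900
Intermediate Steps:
N(r) = 6*r
C(P) = P²
(494 + C(N(1)))² = (494 + (6*1)²)² = (494 + 6²)² = (494 + 36)² = 530² = 280900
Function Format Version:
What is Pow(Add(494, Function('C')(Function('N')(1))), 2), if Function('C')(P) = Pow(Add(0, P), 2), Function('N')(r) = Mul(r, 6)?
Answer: 280900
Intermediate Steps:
Function('N')(r) = Mul(6, r)
Function('C')(P) = Pow(P, 2)
Pow(Add(494, Function('C')(Function('N')(1))), 2) = Pow(Add(494, Pow(Mul(6, 1), 2)), 2) = Pow(Add(494, Pow(6, 2)), 2) = Pow(Add(494, 36), 2) = Pow(530, 2) = 280900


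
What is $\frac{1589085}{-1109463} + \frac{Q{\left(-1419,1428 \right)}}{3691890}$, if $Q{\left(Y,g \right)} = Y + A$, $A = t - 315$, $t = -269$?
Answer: $- \frac{1956316425013}{1365338451690} \approx -1.4328$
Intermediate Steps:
$A = -584$ ($A = -269 - 315 = -584$)
$Q{\left(Y,g \right)} = -584 + Y$ ($Q{\left(Y,g \right)} = Y - 584 = -584 + Y$)
$\frac{1589085}{-1109463} + \frac{Q{\left(-1419,1428 \right)}}{3691890} = \frac{1589085}{-1109463} + \frac{-584 - 1419}{3691890} = 1589085 \left(- \frac{1}{1109463}\right) - \frac{2003}{3691890} = - \frac{529695}{369821} - \frac{2003}{3691890} = - \frac{1956316425013}{1365338451690}$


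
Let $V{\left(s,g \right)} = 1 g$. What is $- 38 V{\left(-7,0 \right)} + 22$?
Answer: $22$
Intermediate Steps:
$V{\left(s,g \right)} = g$
$- 38 V{\left(-7,0 \right)} + 22 = \left(-38\right) 0 + 22 = 0 + 22 = 22$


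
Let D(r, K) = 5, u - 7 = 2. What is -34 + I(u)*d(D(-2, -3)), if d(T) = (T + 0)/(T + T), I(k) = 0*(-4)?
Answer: -34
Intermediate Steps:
u = 9 (u = 7 + 2 = 9)
I(k) = 0
d(T) = 1/2 (d(T) = T/((2*T)) = T*(1/(2*T)) = 1/2)
-34 + I(u)*d(D(-2, -3)) = -34 + 0*(1/2) = -34 + 0 = -34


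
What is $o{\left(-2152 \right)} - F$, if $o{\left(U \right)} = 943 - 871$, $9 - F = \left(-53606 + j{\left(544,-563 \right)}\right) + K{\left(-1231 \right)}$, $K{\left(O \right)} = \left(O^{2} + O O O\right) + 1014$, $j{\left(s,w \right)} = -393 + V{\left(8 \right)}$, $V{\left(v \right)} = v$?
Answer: $-1863946944$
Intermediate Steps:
$j{\left(s,w \right)} = -385$ ($j{\left(s,w \right)} = -393 + 8 = -385$)
$K{\left(O \right)} = 1014 + O^{2} + O^{3}$ ($K{\left(O \right)} = \left(O^{2} + O^{2} O\right) + 1014 = \left(O^{2} + O^{3}\right) + 1014 = 1014 + O^{2} + O^{3}$)
$F = 1863947016$ ($F = 9 - \left(\left(-53606 - 385\right) + \left(1014 + \left(-1231\right)^{2} + \left(-1231\right)^{3}\right)\right) = 9 - \left(-53991 + \left(1014 + 1515361 - 1865409391\right)\right) = 9 - \left(-53991 - 1863893016\right) = 9 - -1863947007 = 9 + 1863947007 = 1863947016$)
$o{\left(U \right)} = 72$
$o{\left(-2152 \right)} - F = 72 - 1863947016 = -1863946944$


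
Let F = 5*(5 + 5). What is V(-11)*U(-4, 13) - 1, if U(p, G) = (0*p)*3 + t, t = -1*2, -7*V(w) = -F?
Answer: -107/7 ≈ -15.286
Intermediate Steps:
F = 50 (F = 5*10 = 50)
V(w) = 50/7 (V(w) = -(-1)*50/7 = -⅐*(-50) = 50/7)
t = -2
U(p, G) = -2 (U(p, G) = (0*p)*3 - 2 = 0*3 - 2 = 0 - 2 = -2)
V(-11)*U(-4, 13) - 1 = (50/7)*(-2) - 1 = -100/7 - 1 = -107/7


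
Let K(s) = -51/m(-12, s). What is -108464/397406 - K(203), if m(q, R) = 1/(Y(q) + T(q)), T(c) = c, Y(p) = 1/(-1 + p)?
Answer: -1591719937/2583139 ≈ -616.20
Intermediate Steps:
m(q, R) = 1/(q + 1/(-1 + q)) (m(q, R) = 1/(1/(-1 + q) + q) = 1/(q + 1/(-1 + q)))
K(s) = 8007/13 (K(s) = -51*(1 - 12*(-1 - 12))/(-1 - 12) = -51/(-13/(1 - 12*(-13))) = -51/(-13/(1 + 156)) = -51/(-13/157) = -51*(-157/13) = 8007/13)
-108464/397406 - K(203) = -108464/397406 - 1*8007/13 = -108464*1/397406 - 8007/13 = -54232/198703 - 8007/13 = -1591719937/2583139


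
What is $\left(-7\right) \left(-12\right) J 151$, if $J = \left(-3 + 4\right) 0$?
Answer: $0$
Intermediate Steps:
$J = 0$ ($J = 1 \cdot 0 = 0$)
$\left(-7\right) \left(-12\right) J 151 = \left(-7\right) \left(-12\right) 0 \cdot 151 = 84 \cdot 0 \cdot 151 = 0 \cdot 151 = 0$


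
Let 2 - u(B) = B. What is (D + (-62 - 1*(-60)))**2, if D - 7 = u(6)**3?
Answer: 3481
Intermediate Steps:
u(B) = 2 - B
D = -57 (D = 7 + (2 - 1*6)**3 = 7 + (2 - 6)**3 = 7 + (-4)**3 = 7 - 64 = -57)
(D + (-62 - 1*(-60)))**2 = (-57 + (-62 - 1*(-60)))**2 = (-57 + (-62 + 60))**2 = (-57 - 2)**2 = (-59)**2 = 3481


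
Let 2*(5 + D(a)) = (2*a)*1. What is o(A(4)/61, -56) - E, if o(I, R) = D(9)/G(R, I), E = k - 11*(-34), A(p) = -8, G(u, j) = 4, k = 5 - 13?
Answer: -365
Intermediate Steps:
k = -8
D(a) = -5 + a (D(a) = -5 + ((2*a)*1)/2 = -5 + (2*a)/2 = -5 + a)
E = 366 (E = -8 - 11*(-34) = -8 + 374 = 366)
o(I, R) = 1 (o(I, R) = (-5 + 9)/4 = 4*(¼) = 1)
o(A(4)/61, -56) - E = 1 - 1*366 = 1 - 366 = -365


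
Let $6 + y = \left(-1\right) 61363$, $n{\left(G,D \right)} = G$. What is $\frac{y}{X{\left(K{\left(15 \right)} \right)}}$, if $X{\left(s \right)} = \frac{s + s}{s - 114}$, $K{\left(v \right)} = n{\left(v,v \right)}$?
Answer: $\frac{2025177}{10} \approx 2.0252 \cdot 10^{5}$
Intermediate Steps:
$K{\left(v \right)} = v$
$X{\left(s \right)} = \frac{2 s}{-114 + s}$
$y = -61369$ ($y = -6 - 61363 = -61369$)
$\frac{y}{X{\left(K{\left(15 \right)} \right)}} = - \frac{61369}{2 \cdot 15 \frac{1}{-114 + 15}} = - \frac{61369}{2 \cdot 15 \frac{1}{-99}} = - \frac{61369}{2 \cdot 15 \left(- \frac{1}{99}\right)} = - \frac{61369}{- \frac{10}{33}} = \left(-61369\right) \left(- \frac{33}{10}\right) = \frac{2025177}{10}$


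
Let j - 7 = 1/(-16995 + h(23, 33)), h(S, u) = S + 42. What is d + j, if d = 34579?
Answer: 585540979/16930 ≈ 34586.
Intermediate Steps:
h(S, u) = 42 + S
j = 118509/16930 (j = 7 + 1/(-16995 + (42 + 23)) = 7 + 1/(-16995 + 65) = 7 + 1/(-16930) = 7 - 1/16930 = 118509/16930 ≈ 6.9999)
d + j = 34579 + 118509/16930 = 585540979/16930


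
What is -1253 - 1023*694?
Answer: -711215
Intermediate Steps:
-1253 - 1023*694 = -1253 - 709962 = -711215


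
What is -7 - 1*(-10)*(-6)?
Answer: -67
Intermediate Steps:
-7 - 1*(-10)*(-6) = -7 + 10*(-6) = -7 - 60 = -67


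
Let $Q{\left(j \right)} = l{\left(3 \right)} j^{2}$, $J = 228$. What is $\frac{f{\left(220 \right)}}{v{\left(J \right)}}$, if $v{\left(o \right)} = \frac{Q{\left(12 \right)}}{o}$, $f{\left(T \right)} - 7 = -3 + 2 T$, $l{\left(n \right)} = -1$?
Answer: $-703$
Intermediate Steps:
$Q{\left(j \right)} = - j^{2}$
$f{\left(T \right)} = 4 + 2 T$ ($f{\left(T \right)} = 7 + \left(-3 + 2 T\right) = 4 + 2 T$)
$v{\left(o \right)} = - \frac{144}{o}$ ($v{\left(o \right)} = \frac{\left(-1\right) 12^{2}}{o} = \frac{\left(-1\right) 144}{o} = - \frac{144}{o}$)
$\frac{f{\left(220 \right)}}{v{\left(J \right)}} = \frac{4 + 2 \cdot 220}{\left(-144\right) \frac{1}{228}} = \frac{4 + 440}{\left(-144\right) \frac{1}{228}} = \frac{444}{- \frac{12}{19}} = 444 \left(- \frac{19}{12}\right) = -703$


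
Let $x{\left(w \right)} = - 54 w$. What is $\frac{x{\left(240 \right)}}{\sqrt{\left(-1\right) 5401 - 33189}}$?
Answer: $\frac{1296 i \sqrt{38590}}{3859} \approx 65.973 i$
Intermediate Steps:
$\frac{x{\left(240 \right)}}{\sqrt{\left(-1\right) 5401 - 33189}} = \frac{\left(-54\right) 240}{\sqrt{\left(-1\right) 5401 - 33189}} = - \frac{12960}{\sqrt{-5401 - 33189}} = - \frac{12960}{\sqrt{-38590}} = - \frac{12960}{i \sqrt{38590}} = - 12960 \left(- \frac{i \sqrt{38590}}{38590}\right) = \frac{1296 i \sqrt{38590}}{3859}$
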